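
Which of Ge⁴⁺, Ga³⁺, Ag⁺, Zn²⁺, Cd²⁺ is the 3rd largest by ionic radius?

Zn²⁺

Ge⁴⁺ (Z=32, 28 e⁻), Ga³⁺ (Z=31, 28 e⁻), Zn²⁺ (Z=30, 28 e⁻), Cd²⁺ (Z=48, 46 e⁻), Ag⁺ (Z=47, 46 e⁻). Ge⁴⁺ < Ga³⁺ (both 28 e⁻, Z=32>31); Ga³⁺ < Zn²⁺ (isoelectronic, higher Z=31 is smaller); Zn²⁺ < Cd²⁺ (same group, period 4 vs 5); Cd²⁺ < Ag⁺ (isoelectronic, higher Z=48 is smaller).
That gives Ge⁴⁺ < Ga³⁺ < Zn²⁺ < Cd²⁺ < Ag⁺. From the largest end, number 3 is Zn²⁺.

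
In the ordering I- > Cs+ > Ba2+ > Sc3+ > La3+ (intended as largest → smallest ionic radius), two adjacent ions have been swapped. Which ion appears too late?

La3+

Check each adjacent pair. Sc3+ and La3+ are reversed: both in group 3 with the same charge; Sc3+ (period 4) has the smaller radius. No other neighbouring pair contradicts the periodic trends, so La3+ is the ion listed too late.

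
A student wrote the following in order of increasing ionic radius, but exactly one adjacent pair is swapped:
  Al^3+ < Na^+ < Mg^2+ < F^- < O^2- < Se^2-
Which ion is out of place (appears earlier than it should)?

Na^+

Compare adjacent ions: Mg^2+ and Na^+ share 10 electrons; the higher nuclear charge on Mg (Z=12) contracts it more, so Mg^2+ < Na^+ — yet in this increasing list Na^+ sits before Mg^2+. Nothing else is reversed, so Na^+ should move one place to the right.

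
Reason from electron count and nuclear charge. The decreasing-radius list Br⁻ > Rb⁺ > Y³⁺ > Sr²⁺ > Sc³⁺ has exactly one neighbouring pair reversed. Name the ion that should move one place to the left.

Sr²⁺

Check each adjacent pair. Y³⁺ and Sr²⁺ are reversed: they are isoelectronic (36 e⁻) and Y has more protons than Sr (39 vs 38), making Y³⁺ smaller. No other neighbouring pair contradicts the periodic trends, so Sr²⁺ is the ion listed too late.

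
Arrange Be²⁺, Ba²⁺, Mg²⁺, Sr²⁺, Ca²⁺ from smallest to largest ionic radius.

Same group, same charge. Going down the group adds an extra shell of electrons, so the ion gets larger: Be²⁺ is highest in the group and smallest.

Be²⁺ < Mg²⁺ < Ca²⁺ < Sr²⁺ < Ba²⁺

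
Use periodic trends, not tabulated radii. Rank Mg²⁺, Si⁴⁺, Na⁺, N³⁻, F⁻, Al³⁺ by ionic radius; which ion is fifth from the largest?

Isoelectronic series (10 e⁻ each). Size is set by nuclear charge: more protons means a smaller ion. Si⁴⁺ (Z=14), Al³⁺ (Z=13), Mg²⁺ (Z=12), Na⁺ (Z=11), F⁻ (Z=9), N³⁻ (Z=7).
So the order is Si⁴⁺ < Al³⁺ < Mg²⁺ < Na⁺ < F⁻ < N³⁻; the 5th-largest ion is Al³⁺.

Al³⁺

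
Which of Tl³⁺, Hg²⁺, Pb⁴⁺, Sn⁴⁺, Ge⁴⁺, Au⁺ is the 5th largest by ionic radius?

Sn⁴⁺

Electron counts and nuclear charges: Ge⁴⁺ has 28 e⁻ (Z=32), Sn⁴⁺ has 46 e⁻ (Z=50), Pb⁴⁺ has 78 e⁻ (Z=82), Tl³⁺ has 78 e⁻ (Z=81), Hg²⁺ has 78 e⁻ (Z=80), Au⁺ has 78 e⁻ (Z=79). Ge⁴⁺ < Sn⁴⁺ (same group, 1 shell fewer); Sn⁴⁺ < Pb⁴⁺ (same group, period 5 vs 6); Pb⁴⁺ < Tl³⁺ (isoelectronic, higher Z=82 is smaller); Tl³⁺ < Hg²⁺ (both 78 e⁻, Z=81>80); Hg²⁺ < Au⁺ (isoelectronic, higher Z=80 is smaller).
Ordering: Ge⁴⁺ < Sn⁴⁺ < Pb⁴⁺ < Tl³⁺ < Hg²⁺ < Au⁺. The 5th largest is Sn⁴⁺.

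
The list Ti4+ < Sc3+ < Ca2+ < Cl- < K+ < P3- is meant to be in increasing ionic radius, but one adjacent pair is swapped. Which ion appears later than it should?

Compare adjacent ions: K+ and Cl- share 18 electrons; the higher nuclear charge on K (Z=19) contracts it more, so K+ < Cl- — yet in this increasing list Cl- sits before K+. Nothing else is reversed, so K+ should move one place to the left.

K+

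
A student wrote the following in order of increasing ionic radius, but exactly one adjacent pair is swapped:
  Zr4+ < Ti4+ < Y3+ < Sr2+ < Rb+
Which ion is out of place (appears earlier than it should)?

Scanning neighbour by neighbour, only Zr4+/Ti4+ violates a trend: Ti4+ and Zr4+ are in one column with the same charge; the lighter period-4 ion has one fewer shell and is smaller. That makes Zr4+ the one sitting a position early relative to where it belongs.

Zr4+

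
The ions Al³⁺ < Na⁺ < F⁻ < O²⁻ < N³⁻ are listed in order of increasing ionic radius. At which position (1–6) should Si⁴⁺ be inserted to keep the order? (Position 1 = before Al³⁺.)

Each ion has 10 electrons. The ranking follows nuclear charge in reverse — greater Z gives a smaller radius. Si⁴⁺ (Z=14), Al³⁺ (Z=13), Na⁺ (Z=11), F⁻ (Z=9), O²⁻ (Z=8), N³⁻ (Z=7).
Putting Si⁴⁺ in gives Si⁴⁺ < Al³⁺ < Na⁺ < F⁻ < O²⁻ < N³⁻; it lands at slot 1.

1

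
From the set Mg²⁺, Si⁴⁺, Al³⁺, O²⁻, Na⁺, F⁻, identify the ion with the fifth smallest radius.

F⁻

Each ion has 10 electrons. The ranking follows nuclear charge in reverse — greater Z gives a smaller radius. Si⁴⁺ (Z=14), Al³⁺ (Z=13), Mg²⁺ (Z=12), Na⁺ (Z=11), F⁻ (Z=9), O²⁻ (Z=8).
Full ascending order: Si⁴⁺ < Al³⁺ < Mg²⁺ < Na⁺ < F⁻ < O²⁻. Counting from the smallest, position 5 is F⁻.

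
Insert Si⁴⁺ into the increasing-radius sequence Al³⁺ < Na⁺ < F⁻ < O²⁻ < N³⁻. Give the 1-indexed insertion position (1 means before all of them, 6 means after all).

Isoelectronic series (10 e⁻ each). Size is set by nuclear charge: more protons means a smaller ion. Si⁴⁺ (Z=14), Al³⁺ (Z=13), Na⁺ (Z=11), F⁻ (Z=9), O²⁻ (Z=8), N³⁻ (Z=7).
The complete sequence is Si⁴⁺ < Al³⁺ < Na⁺ < F⁻ < O²⁻ < N³⁻. Si⁴⁺ sits at position 1.

1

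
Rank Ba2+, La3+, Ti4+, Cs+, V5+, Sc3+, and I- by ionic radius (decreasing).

I- > Cs+ > Ba2+ > La3+ > Sc3+ > Ti4+ > V5+

Electron counts and nuclear charges: V5+: 18 e⁻, Z=23, Ti4+: 18 e⁻, Z=22, Sc3+: 18 e⁻, Z=21, La3+: 54 e⁻, Z=57, Ba2+: 54 e⁻, Z=56, Cs+: 54 e⁻, Z=55, I-: 54 e⁻, Z=53. V5+ < Ti4+ (both 18 e⁻, Z=23>22); Ti4+ < Sc3+ (both 18 e⁻, Z=22>21); Sc3+ < La3+ (same group, 2 shells fewer); La3+ < Ba2+ (isoelectronic, higher Z=57 is smaller); Ba2+ < Cs+ (both 54 e⁻, Z=56>55); Cs+ < I- (both 54 e⁻, Z=55>53).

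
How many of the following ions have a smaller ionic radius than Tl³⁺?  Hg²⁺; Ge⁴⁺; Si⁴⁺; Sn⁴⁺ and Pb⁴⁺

4

Electron counts and nuclear charges: Si⁴⁺ (Z=14, 10 e⁻), Ge⁴⁺ (Z=32, 28 e⁻), Sn⁴⁺ (Z=50, 46 e⁻), Pb⁴⁺ (Z=82, 78 e⁻), Tl³⁺ (Z=81, 78 e⁻), Hg²⁺ (Z=80, 78 e⁻). Si⁴⁺ < Ge⁴⁺ (same group, period 3 vs 4); Ge⁴⁺ < Sn⁴⁺ (same group, period 4 vs 5); Sn⁴⁺ < Pb⁴⁺ (same group, 1 shell fewer); Pb⁴⁺ < Tl³⁺ (both 78 e⁻, Z=82>81); Tl³⁺ < Hg²⁺ (both 78 e⁻, Z=81>80).
Ordering all of them (including Tl³⁺) by radius gives Si⁴⁺ < Ge⁴⁺ < Sn⁴⁺ < Pb⁴⁺ < Tl³⁺ < Hg²⁺. Count: 4.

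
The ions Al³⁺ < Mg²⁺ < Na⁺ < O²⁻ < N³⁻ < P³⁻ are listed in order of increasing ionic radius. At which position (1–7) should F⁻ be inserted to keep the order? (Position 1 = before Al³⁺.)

Work out protons and electrons: Al³⁺ has 10 e⁻ (Z=13), Mg²⁺ has 10 e⁻ (Z=12), Na⁺ has 10 e⁻ (Z=11), F⁻ has 10 e⁻ (Z=9), O²⁻ has 10 e⁻ (Z=8), N³⁻ has 10 e⁻ (Z=7), P³⁻ has 18 e⁻ (Z=15). Al³⁺ < Mg²⁺ (both 10 e⁻, Z=13>12); Mg²⁺ < Na⁺ (both 10 e⁻, Z=12>11); Na⁺ < F⁻ (both 10 e⁻, Z=11>9); F⁻ < O²⁻ (both 10 e⁻, Z=9>8); O²⁻ < N³⁻ (isoelectronic, higher Z=8 is smaller); N³⁻ < P³⁻ (same group, 1 shell fewer).
Merged order: Al³⁺ < Mg²⁺ < Na⁺ < F⁻ < O²⁻ < N³⁻ < P³⁻ — F⁻ is number 4.

4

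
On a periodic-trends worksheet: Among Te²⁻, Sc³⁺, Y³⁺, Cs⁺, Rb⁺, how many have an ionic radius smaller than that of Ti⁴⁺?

0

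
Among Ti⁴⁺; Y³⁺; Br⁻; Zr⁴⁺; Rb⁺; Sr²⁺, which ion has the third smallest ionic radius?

Y³⁺

Electron counts and nuclear charges: Ti⁴⁺ has 18 e⁻ (Z=22), Zr⁴⁺ has 36 e⁻ (Z=40), Y³⁺ has 36 e⁻ (Z=39), Sr²⁺ has 36 e⁻ (Z=38), Rb⁺ has 36 e⁻ (Z=37), Br⁻ has 36 e⁻ (Z=35). Ti⁴⁺ < Zr⁴⁺ (same group, period 4 vs 5); Zr⁴⁺ < Y³⁺ (isoelectronic, higher Z=40 is smaller); Y³⁺ < Sr²⁺ (isoelectronic, higher Z=39 is smaller); Sr²⁺ < Rb⁺ (both 36 e⁻, Z=38>37); Rb⁺ < Br⁻ (isoelectronic, higher Z=37 is smaller).
So the order is Ti⁴⁺ < Zr⁴⁺ < Y³⁺ < Sr²⁺ < Rb⁺ < Br⁻; the 3rd-smallest ion is Y³⁺.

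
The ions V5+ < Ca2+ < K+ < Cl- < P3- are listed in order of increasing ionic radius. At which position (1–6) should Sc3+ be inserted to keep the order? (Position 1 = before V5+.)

2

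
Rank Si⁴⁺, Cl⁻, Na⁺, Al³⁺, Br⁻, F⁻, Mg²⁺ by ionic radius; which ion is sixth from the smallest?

Cl⁻

Work out protons and electrons: Si⁴⁺ has 10 e⁻ (Z=14), Al³⁺ has 10 e⁻ (Z=13), Mg²⁺ has 10 e⁻ (Z=12), Na⁺ has 10 e⁻ (Z=11), F⁻ has 10 e⁻ (Z=9), Cl⁻ has 18 e⁻ (Z=17), Br⁻ has 36 e⁻ (Z=35). Si⁴⁺ < Al³⁺ (both 10 e⁻, Z=14>13); Al³⁺ < Mg²⁺ (both 10 e⁻, Z=13>12); Mg²⁺ < Na⁺ (both 10 e⁻, Z=12>11); Na⁺ < F⁻ (isoelectronic, higher Z=11 is smaller); F⁻ < Cl⁻ (same group, 1 shell fewer); Cl⁻ < Br⁻ (same group, period 3 vs 4).
That gives Si⁴⁺ < Al³⁺ < Mg²⁺ < Na⁺ < F⁻ < Cl⁻ < Br⁻. From the smallest end, number 6 is Cl⁻.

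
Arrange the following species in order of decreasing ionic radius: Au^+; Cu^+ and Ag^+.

Au^+ > Ag^+ > Cu^+

These ions sit in one column with identical charge. Each step down the periodic table adds a principal shell, increasing the radius.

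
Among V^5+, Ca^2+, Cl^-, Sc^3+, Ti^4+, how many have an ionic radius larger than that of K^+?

1

These species are isoelectronic with 18 electrons. The only difference is the number of protons: V^5+ (Z=23), Ti^4+ (Z=22), Sc^3+ (Z=21), Ca^2+ (Z=20), K^+ (Z=19), Cl^- (Z=17). The strongest nuclear pull (V^5+) gives the smallest ion.
Overall: V^5+ < Ti^4+ < Sc^3+ < Ca^2+ < K^+ < Cl^-. K^+ has 4 below it and 1 above. That's 1.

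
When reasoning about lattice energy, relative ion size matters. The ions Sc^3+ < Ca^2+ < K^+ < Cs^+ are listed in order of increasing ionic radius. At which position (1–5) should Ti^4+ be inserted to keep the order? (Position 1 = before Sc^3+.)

1

First list Z and electron count for each: Ti^4+ has 18 e⁻ (Z=22), Sc^3+ has 18 e⁻ (Z=21), Ca^2+ has 18 e⁻ (Z=20), K^+ has 18 e⁻ (Z=19), Cs^+ has 54 e⁻ (Z=55). Ti^4+ < Sc^3+ (isoelectronic, higher Z=22 is smaller); Sc^3+ < Ca^2+ (isoelectronic, higher Z=21 is smaller); Ca^2+ < K^+ (both 18 e⁻, Z=20>19); K^+ < Cs^+ (same group, period 4 vs 6).
With Ti^4+ included the full order is Ti^4+ < Sc^3+ < Ca^2+ < K^+ < Cs^+, so it takes position 1.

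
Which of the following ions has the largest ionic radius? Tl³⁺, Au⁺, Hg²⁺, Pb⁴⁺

Au⁺

Isoelectronic series (78 e⁻ each). Size is set by nuclear charge: more protons means a smaller ion. Pb⁴⁺ (Z=82), Tl³⁺ (Z=81), Hg²⁺ (Z=80), Au⁺ (Z=79).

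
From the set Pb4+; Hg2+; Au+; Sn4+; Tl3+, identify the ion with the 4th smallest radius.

Hg2+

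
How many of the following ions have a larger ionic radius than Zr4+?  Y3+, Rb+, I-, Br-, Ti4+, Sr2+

5

Tabulating Z and e⁻: Ti4+ (Z=22, 18 e⁻), Zr4+ (Z=40, 36 e⁻), Y3+ (Z=39, 36 e⁻), Sr2+ (Z=38, 36 e⁻), Rb+ (Z=37, 36 e⁻), Br- (Z=35, 36 e⁻), I- (Z=53, 54 e⁻). Ti4+ < Zr4+ (same group, 1 shell fewer); Zr4+ < Y3+ (isoelectronic, higher Z=40 is smaller); Y3+ < Sr2+ (both 36 e⁻, Z=39>38); Sr2+ < Rb+ (isoelectronic, higher Z=38 is smaller); Rb+ < Br- (isoelectronic, higher Z=37 is smaller); Br- < I- (same group, period 4 vs 5).
Ordering all of them (including Zr4+) by radius gives Ti4+ < Zr4+ < Y3+ < Sr2+ < Rb+ < Br- < I-. Count: 5.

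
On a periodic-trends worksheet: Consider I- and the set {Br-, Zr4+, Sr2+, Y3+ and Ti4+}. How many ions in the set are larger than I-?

0

Work out protons and electrons: Ti4+ has 18 e⁻ (Z=22), Zr4+ has 36 e⁻ (Z=40), Y3+ has 36 e⁻ (Z=39), Sr2+ has 36 e⁻ (Z=38), Br- has 36 e⁻ (Z=35), I- has 54 e⁻ (Z=53). Ti4+ < Zr4+ (same group, period 4 vs 5); Zr4+ < Y3+ (both 36 e⁻, Z=40>39); Y3+ < Sr2+ (isoelectronic, higher Z=39 is smaller); Sr2+ < Br- (both 36 e⁻, Z=38>35); Br- < I- (same group, 1 shell fewer).
Ordering all of them (including I-) by radius gives Ti4+ < Zr4+ < Y3+ < Sr2+ < Br- < I-. So 0 are larger.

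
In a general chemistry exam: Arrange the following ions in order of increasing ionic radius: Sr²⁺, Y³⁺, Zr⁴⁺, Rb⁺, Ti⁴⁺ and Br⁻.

Ti⁴⁺ < Zr⁴⁺ < Y³⁺ < Sr²⁺ < Rb⁺ < Br⁻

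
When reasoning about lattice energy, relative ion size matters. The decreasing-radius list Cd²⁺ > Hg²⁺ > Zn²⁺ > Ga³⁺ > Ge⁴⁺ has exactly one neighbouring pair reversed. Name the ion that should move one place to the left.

Compare adjacent ions: same group and charge — period 5 sits above period 6, so Cd²⁺ is smaller — yet in this decreasing list Cd²⁺ sits before Hg²⁺. Nothing else is reversed, so Hg²⁺ should move one place to the left.

Hg²⁺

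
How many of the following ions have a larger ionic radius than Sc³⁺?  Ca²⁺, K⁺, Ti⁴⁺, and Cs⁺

Electron counts and nuclear charges: Ti⁴⁺ has 18 e⁻ (Z=22), Sc³⁺ has 18 e⁻ (Z=21), Ca²⁺ has 18 e⁻ (Z=20), K⁺ has 18 e⁻ (Z=19), Cs⁺ has 54 e⁻ (Z=55). Ti⁴⁺ < Sc³⁺ (both 18 e⁻, Z=22>21); Sc³⁺ < Ca²⁺ (both 18 e⁻, Z=21>20); Ca²⁺ < K⁺ (both 18 e⁻, Z=20>19); K⁺ < Cs⁺ (same group, period 4 vs 6).
Overall: Ti⁴⁺ < Sc³⁺ < Ca²⁺ < K⁺ < Cs⁺. Sc³⁺ has 1 below it and 3 above. Count: 3.

3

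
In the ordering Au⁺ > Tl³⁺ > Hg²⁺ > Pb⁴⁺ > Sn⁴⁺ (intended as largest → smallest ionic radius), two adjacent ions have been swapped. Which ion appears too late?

Scanning neighbour by neighbour, only Tl³⁺/Hg²⁺ violates a trend: they are isoelectronic (78 e⁻) and Tl has more protons than Hg (81 vs 80), making Tl³⁺ smaller. That makes Hg²⁺ the one sitting a position late relative to where it belongs.

Hg²⁺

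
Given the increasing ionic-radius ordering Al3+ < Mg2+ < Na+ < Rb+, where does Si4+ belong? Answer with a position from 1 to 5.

First list Z and electron count for each: Si4+ (Z=14, 10 e⁻), Al3+ (Z=13, 10 e⁻), Mg2+ (Z=12, 10 e⁻), Na+ (Z=11, 10 e⁻), Rb+ (Z=37, 36 e⁻). Si4+ < Al3+ (both 10 e⁻, Z=14>13); Al3+ < Mg2+ (isoelectronic, higher Z=13 is smaller); Mg2+ < Na+ (isoelectronic, higher Z=12 is smaller); Na+ < Rb+ (same group, 2 shells fewer).
The complete sequence is Si4+ < Al3+ < Mg2+ < Na+ < Rb+. Si4+ sits at position 1.

1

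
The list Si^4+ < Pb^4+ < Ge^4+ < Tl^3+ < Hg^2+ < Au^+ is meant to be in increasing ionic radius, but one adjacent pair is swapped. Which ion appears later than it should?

Ge^4+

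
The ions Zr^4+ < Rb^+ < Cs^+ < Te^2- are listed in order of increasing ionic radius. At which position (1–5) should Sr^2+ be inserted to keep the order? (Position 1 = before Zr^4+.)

Electron counts and nuclear charges: Zr^4+ (Z=40, 36 e⁻), Sr^2+ (Z=38, 36 e⁻), Rb^+ (Z=37, 36 e⁻), Cs^+ (Z=55, 54 e⁻), Te^2- (Z=52, 54 e⁻). Zr^4+ < Sr^2+ (isoelectronic, higher Z=40 is smaller); Sr^2+ < Rb^+ (both 36 e⁻, Z=38>37); Rb^+ < Cs^+ (same group, period 5 vs 6); Cs^+ < Te^2- (both 54 e⁻, Z=55>52).
Merged order: Zr^4+ < Sr^2+ < Rb^+ < Cs^+ < Te^2- — Sr^2+ is number 2.

2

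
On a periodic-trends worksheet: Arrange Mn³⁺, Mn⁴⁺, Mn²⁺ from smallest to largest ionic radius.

Mn⁴⁺ < Mn³⁺ < Mn²⁺

For a single element, ionic radius drops as positive charge rises — Mn⁴⁺ < Mn²⁺.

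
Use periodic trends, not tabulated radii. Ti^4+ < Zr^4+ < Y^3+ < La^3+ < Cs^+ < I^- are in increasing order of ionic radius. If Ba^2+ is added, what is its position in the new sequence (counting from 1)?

Ti^4+ (Z=22, 18 e⁻), Zr^4+ (Z=40, 36 e⁻), Y^3+ (Z=39, 36 e⁻), La^3+ (Z=57, 54 e⁻), Ba^2+ (Z=56, 54 e⁻), Cs^+ (Z=55, 54 e⁻), I^- (Z=53, 54 e⁻). Ti^4+ < Zr^4+ (same group, period 4 vs 5); Zr^4+ < Y^3+ (both 36 e⁻, Z=40>39); Y^3+ < La^3+ (same group, 1 shell fewer); La^3+ < Ba^2+ (both 54 e⁻, Z=57>56); Ba^2+ < Cs^+ (isoelectronic, higher Z=56 is smaller); Cs^+ < I^- (both 54 e⁻, Z=55>53).
Merged order: Ti^4+ < Zr^4+ < Y^3+ < La^3+ < Ba^2+ < Cs^+ < I^- — Ba^2+ is number 5.

5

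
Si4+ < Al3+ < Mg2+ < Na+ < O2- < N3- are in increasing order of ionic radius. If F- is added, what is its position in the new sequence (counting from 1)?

Isoelectronic series (10 e⁻ each). Size is set by nuclear charge: more protons means a smaller ion. Si4+ (Z=14), Al3+ (Z=13), Mg2+ (Z=12), Na+ (Z=11), F- (Z=9), O2- (Z=8), N3- (Z=7).
With F- included the full order is Si4+ < Al3+ < Mg2+ < Na+ < F- < O2- < N3-, so it takes position 5.

5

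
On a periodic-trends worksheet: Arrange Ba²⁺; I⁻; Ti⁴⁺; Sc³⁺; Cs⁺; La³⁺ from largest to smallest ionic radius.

I⁻ > Cs⁺ > Ba²⁺ > La³⁺ > Sc³⁺ > Ti⁴⁺

First list Z and electron count for each: Ti⁴⁺: 18 e⁻, Z=22, Sc³⁺: 18 e⁻, Z=21, La³⁺: 54 e⁻, Z=57, Ba²⁺: 54 e⁻, Z=56, Cs⁺: 54 e⁻, Z=55, I⁻: 54 e⁻, Z=53. Ti⁴⁺ < Sc³⁺ (both 18 e⁻, Z=22>21); Sc³⁺ < La³⁺ (same group, 2 shells fewer); La³⁺ < Ba²⁺ (both 54 e⁻, Z=57>56); Ba²⁺ < Cs⁺ (both 54 e⁻, Z=56>55); Cs⁺ < I⁻ (both 54 e⁻, Z=55>53).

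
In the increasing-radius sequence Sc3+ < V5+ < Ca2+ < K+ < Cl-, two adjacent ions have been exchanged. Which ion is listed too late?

Check each adjacent pair. Sc3+ and V5+ are reversed: they are isoelectronic (18 e⁻) and V has more protons than Sc (23 vs 21), making V5+ smaller. No other neighbouring pair contradicts the periodic trends, so V5+ is the ion listed too late.

V5+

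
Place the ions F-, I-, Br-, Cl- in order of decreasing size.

All are in the same group with charge -1. Radius grows down the group as n (the outermost shell) increases.

I- > Br- > Cl- > F-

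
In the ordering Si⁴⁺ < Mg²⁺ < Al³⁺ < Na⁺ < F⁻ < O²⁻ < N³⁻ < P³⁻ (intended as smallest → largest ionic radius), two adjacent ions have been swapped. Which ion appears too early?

Check each adjacent pair. Mg²⁺ and Al³⁺ are reversed: they are isoelectronic (10 e⁻) and Al has more protons than Mg (13 vs 12), making Al³⁺ smaller. No other neighbouring pair contradicts the periodic trends, so Mg²⁺ is the ion listed too early.

Mg²⁺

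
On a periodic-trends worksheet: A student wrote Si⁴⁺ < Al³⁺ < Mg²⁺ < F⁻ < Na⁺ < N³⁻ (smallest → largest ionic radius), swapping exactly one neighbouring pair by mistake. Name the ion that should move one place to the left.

Scanning neighbour by neighbour, only F⁻/Na⁺ violates a trend: both have 10 electrons but Z(Na)=11 > Z(F)=9, so Na⁺ should be the smaller of the two. That makes Na⁺ the one sitting a position late relative to where it belongs.

Na⁺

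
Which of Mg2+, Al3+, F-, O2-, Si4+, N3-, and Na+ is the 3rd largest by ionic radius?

These species are isoelectronic with 10 electrons. The only difference is the number of protons: Si4+ (Z=14), Al3+ (Z=13), Mg2+ (Z=12), Na+ (Z=11), F- (Z=9), O2- (Z=8), N3- (Z=7). The strongest nuclear pull (Si4+) gives the smallest ion.
Ordering: Si4+ < Al3+ < Mg2+ < Na+ < F- < O2- < N3-. The 3rd largest is F-.

F-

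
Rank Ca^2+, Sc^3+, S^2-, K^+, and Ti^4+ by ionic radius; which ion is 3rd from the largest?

These species are isoelectronic with 18 electrons. The only difference is the number of protons: Ti^4+ (Z=22), Sc^3+ (Z=21), Ca^2+ (Z=20), K^+ (Z=19), S^2- (Z=16). The strongest nuclear pull (Ti^4+) gives the smallest ion.
That gives Ti^4+ < Sc^3+ < Ca^2+ < K^+ < S^2-. From the largest end, number 3 is Ca^2+.

Ca^2+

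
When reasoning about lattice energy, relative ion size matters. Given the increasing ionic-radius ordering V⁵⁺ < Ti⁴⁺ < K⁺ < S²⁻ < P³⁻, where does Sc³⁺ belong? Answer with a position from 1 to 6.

3

Isoelectronic series (18 e⁻ each). Size is set by nuclear charge: more protons means a smaller ion. V⁵⁺ (Z=23), Ti⁴⁺ (Z=22), Sc³⁺ (Z=21), K⁺ (Z=19), S²⁻ (Z=16), P³⁻ (Z=15).
Merged order: V⁵⁺ < Ti⁴⁺ < Sc³⁺ < K⁺ < S²⁻ < P³⁻ — Sc³⁺ is number 3.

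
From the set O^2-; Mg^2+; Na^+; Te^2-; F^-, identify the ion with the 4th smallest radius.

Electron counts and nuclear charges: Mg^2+ (Z=12, 10 e⁻), Na^+ (Z=11, 10 e⁻), F^- (Z=9, 10 e⁻), O^2- (Z=8, 10 e⁻), Te^2- (Z=52, 54 e⁻). Mg^2+ < Na^+ (isoelectronic, higher Z=12 is smaller); Na^+ < F^- (both 10 e⁻, Z=11>9); F^- < O^2- (both 10 e⁻, Z=9>8); O^2- < Te^2- (same group, 3 shells fewer).
So the order is Mg^2+ < Na^+ < F^- < O^2- < Te^2-; the 4th-smallest ion is O^2-.

O^2-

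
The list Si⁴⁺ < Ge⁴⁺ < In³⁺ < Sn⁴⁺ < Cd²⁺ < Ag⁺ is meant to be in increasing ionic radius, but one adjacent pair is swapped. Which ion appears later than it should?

Sn⁴⁺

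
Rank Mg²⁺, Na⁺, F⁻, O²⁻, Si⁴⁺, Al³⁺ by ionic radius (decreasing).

Each ion has 10 electrons. The ranking follows nuclear charge in reverse — greater Z gives a smaller radius. Si⁴⁺ (Z=14), Al³⁺ (Z=13), Mg²⁺ (Z=12), Na⁺ (Z=11), F⁻ (Z=9), O²⁻ (Z=8).

O²⁻ > F⁻ > Na⁺ > Mg²⁺ > Al³⁺ > Si⁴⁺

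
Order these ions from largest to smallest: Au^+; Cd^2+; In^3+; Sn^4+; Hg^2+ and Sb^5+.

Sb^5+ (Z=51, 46 e⁻), Sn^4+ (Z=50, 46 e⁻), In^3+ (Z=49, 46 e⁻), Cd^2+ (Z=48, 46 e⁻), Hg^2+ (Z=80, 78 e⁻), Au^+ (Z=79, 78 e⁻). Sb^5+ < Sn^4+ (isoelectronic, higher Z=51 is smaller); Sn^4+ < In^3+ (isoelectronic, higher Z=50 is smaller); In^3+ < Cd^2+ (both 46 e⁻, Z=49>48); Cd^2+ < Hg^2+ (same group, period 5 vs 6); Hg^2+ < Au^+ (isoelectronic, higher Z=80 is smaller).

Au^+ > Hg^2+ > Cd^2+ > In^3+ > Sn^4+ > Sb^5+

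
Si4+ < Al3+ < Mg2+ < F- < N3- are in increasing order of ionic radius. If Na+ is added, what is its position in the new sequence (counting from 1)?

These species are isoelectronic with 10 electrons. The only difference is the number of protons: Si4+ (Z=14), Al3+ (Z=13), Mg2+ (Z=12), Na+ (Z=11), F- (Z=9), N3- (Z=7). The strongest nuclear pull (Si4+) gives the smallest ion.
Merged order: Si4+ < Al3+ < Mg2+ < Na+ < F- < N3- — Na+ is number 4.

4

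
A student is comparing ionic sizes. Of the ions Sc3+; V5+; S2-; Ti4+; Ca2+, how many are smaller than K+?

4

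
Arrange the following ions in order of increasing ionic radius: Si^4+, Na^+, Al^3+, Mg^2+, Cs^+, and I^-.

Si^4+ < Al^3+ < Mg^2+ < Na^+ < Cs^+ < I^-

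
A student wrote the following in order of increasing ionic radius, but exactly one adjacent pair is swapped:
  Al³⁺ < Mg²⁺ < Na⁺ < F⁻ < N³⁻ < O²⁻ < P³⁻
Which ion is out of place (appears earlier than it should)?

N³⁻

Check each adjacent pair. N³⁻ and O²⁻ are reversed: they are isoelectronic (10 e⁻) and O has more protons than N (8 vs 7), making O²⁻ smaller. No other neighbouring pair contradicts the periodic trends, so N³⁻ is the ion listed too early.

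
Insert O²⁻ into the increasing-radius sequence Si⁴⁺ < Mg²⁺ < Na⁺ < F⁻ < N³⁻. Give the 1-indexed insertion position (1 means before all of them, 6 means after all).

5

Each ion has 10 electrons. The ranking follows nuclear charge in reverse — greater Z gives a smaller radius. Si⁴⁺ (Z=14), Mg²⁺ (Z=12), Na⁺ (Z=11), F⁻ (Z=9), O²⁻ (Z=8), N³⁻ (Z=7).
With O²⁻ included the full order is Si⁴⁺ < Mg²⁺ < Na⁺ < F⁻ < O²⁻ < N³⁻, so it takes position 5.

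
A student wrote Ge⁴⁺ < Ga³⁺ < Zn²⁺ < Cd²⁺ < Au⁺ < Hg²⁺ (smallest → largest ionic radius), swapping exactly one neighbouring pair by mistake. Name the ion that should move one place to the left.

Hg²⁺

Check each adjacent pair. Au⁺ and Hg²⁺ are reversed: they are isoelectronic (78 e⁻) and Hg has more protons than Au (80 vs 79), making Hg²⁺ smaller. No other neighbouring pair contradicts the periodic trends, so Hg²⁺ is the ion listed too late.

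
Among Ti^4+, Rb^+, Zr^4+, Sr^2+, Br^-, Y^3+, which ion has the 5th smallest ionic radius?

First list Z and electron count for each: Ti^4+ has 18 e⁻ (Z=22), Zr^4+ has 36 e⁻ (Z=40), Y^3+ has 36 e⁻ (Z=39), Sr^2+ has 36 e⁻ (Z=38), Rb^+ has 36 e⁻ (Z=37), Br^- has 36 e⁻ (Z=35). Ti^4+ < Zr^4+ (same group, 1 shell fewer); Zr^4+ < Y^3+ (both 36 e⁻, Z=40>39); Y^3+ < Sr^2+ (both 36 e⁻, Z=39>38); Sr^2+ < Rb^+ (isoelectronic, higher Z=38 is smaller); Rb^+ < Br^- (both 36 e⁻, Z=37>35).
That gives Ti^4+ < Zr^4+ < Y^3+ < Sr^2+ < Rb^+ < Br^-. From the smallest end, number 5 is Rb^+.

Rb^+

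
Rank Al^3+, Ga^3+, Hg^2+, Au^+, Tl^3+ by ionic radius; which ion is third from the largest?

Tl^3+

Al^3+: 10 e⁻, Z=13, Ga^3+: 28 e⁻, Z=31, Tl^3+: 78 e⁻, Z=81, Hg^2+: 78 e⁻, Z=80, Au^+: 78 e⁻, Z=79. Al^3+ < Ga^3+ (same group, 1 shell fewer); Ga^3+ < Tl^3+ (same group, 2 shells fewer); Tl^3+ < Hg^2+ (isoelectronic, higher Z=81 is smaller); Hg^2+ < Au^+ (both 78 e⁻, Z=80>79).
Full ascending order: Al^3+ < Ga^3+ < Tl^3+ < Hg^2+ < Au^+. Counting from the largest, position 3 is Tl^3+.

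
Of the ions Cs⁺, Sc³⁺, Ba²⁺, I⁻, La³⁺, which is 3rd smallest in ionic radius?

Ba²⁺

Sc³⁺ has 18 e⁻ (Z=21), La³⁺ has 54 e⁻ (Z=57), Ba²⁺ has 54 e⁻ (Z=56), Cs⁺ has 54 e⁻ (Z=55), I⁻ has 54 e⁻ (Z=53). Sc³⁺ < La³⁺ (same group, period 4 vs 6); La³⁺ < Ba²⁺ (isoelectronic, higher Z=57 is smaller); Ba²⁺ < Cs⁺ (isoelectronic, higher Z=56 is smaller); Cs⁺ < I⁻ (both 54 e⁻, Z=55>53).
That gives Sc³⁺ < La³⁺ < Ba²⁺ < Cs⁺ < I⁻. From the smallest end, number 3 is Ba²⁺.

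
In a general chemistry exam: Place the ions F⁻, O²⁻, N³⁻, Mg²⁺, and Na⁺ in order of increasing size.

All of these have 10 electrons (isoelectronic). With the same electron cloud, the ion with the most protons pulls it in tightest. Nuclear charges: Mg²⁺ (Z=12), Na⁺ (Z=11), F⁻ (Z=9), O²⁻ (Z=8), N³⁻ (Z=7). Highest Z is smallest.

Mg²⁺ < Na⁺ < F⁻ < O²⁻ < N³⁻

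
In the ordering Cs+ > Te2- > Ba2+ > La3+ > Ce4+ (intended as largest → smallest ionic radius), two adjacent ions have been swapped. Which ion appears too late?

Compare adjacent ions: they are isoelectronic (54 e⁻) and Cs has more protons than Te (55 vs 52), making Cs+ smaller — yet in this decreasing list Cs+ sits before Te2-. Nothing else is reversed, so Te2- should move one place to the left.

Te2-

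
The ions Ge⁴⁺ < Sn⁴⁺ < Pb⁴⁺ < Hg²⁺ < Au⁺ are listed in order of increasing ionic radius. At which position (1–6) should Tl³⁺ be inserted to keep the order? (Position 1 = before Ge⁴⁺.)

4

Tabulating Z and e⁻: Ge⁴⁺ (Z=32, 28 e⁻), Sn⁴⁺ (Z=50, 46 e⁻), Pb⁴⁺ (Z=82, 78 e⁻), Tl³⁺ (Z=81, 78 e⁻), Hg²⁺ (Z=80, 78 e⁻), Au⁺ (Z=79, 78 e⁻). Ge⁴⁺ < Sn⁴⁺ (same group, period 4 vs 5); Sn⁴⁺ < Pb⁴⁺ (same group, 1 shell fewer); Pb⁴⁺ < Tl³⁺ (isoelectronic, higher Z=82 is smaller); Tl³⁺ < Hg²⁺ (both 78 e⁻, Z=81>80); Hg²⁺ < Au⁺ (isoelectronic, higher Z=80 is smaller).
Merged order: Ge⁴⁺ < Sn⁴⁺ < Pb⁴⁺ < Tl³⁺ < Hg²⁺ < Au⁺ — Tl³⁺ is number 4.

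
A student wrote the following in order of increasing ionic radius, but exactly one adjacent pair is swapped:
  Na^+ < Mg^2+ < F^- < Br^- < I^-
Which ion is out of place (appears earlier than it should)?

Compare adjacent ions: Mg^2+ and Na^+ share 10 electrons; the higher nuclear charge on Mg (Z=12) contracts it more, so Mg^2+ < Na^+ — yet in this increasing list Na^+ sits before Mg^2+. Nothing else is reversed, so Na^+ should move one place to the right.

Na^+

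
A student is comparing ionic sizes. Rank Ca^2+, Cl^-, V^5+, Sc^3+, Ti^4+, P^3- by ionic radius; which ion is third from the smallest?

Isoelectronic series (18 e⁻ each). Size is set by nuclear charge: more protons means a smaller ion. V^5+ (Z=23), Ti^4+ (Z=22), Sc^3+ (Z=21), Ca^2+ (Z=20), Cl^- (Z=17), P^3- (Z=15).
Full ascending order: V^5+ < Ti^4+ < Sc^3+ < Ca^2+ < Cl^- < P^3-. Counting from the smallest, position 3 is Sc^3+.

Sc^3+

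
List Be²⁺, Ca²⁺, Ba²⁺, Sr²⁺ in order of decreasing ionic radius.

Same group, same charge. Going down the group adds an extra shell of electrons, so the ion gets larger: Be²⁺ is highest in the group and smallest.

Ba²⁺ > Sr²⁺ > Ca²⁺ > Be²⁺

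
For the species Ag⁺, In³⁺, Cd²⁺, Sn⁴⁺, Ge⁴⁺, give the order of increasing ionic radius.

Work out protons and electrons: Ge⁴⁺ (Z=32, 28 e⁻), Sn⁴⁺ (Z=50, 46 e⁻), In³⁺ (Z=49, 46 e⁻), Cd²⁺ (Z=48, 46 e⁻), Ag⁺ (Z=47, 46 e⁻). Ge⁴⁺ < Sn⁴⁺ (same group, 1 shell fewer); Sn⁴⁺ < In³⁺ (isoelectronic, higher Z=50 is smaller); In³⁺ < Cd²⁺ (isoelectronic, higher Z=49 is smaller); Cd²⁺ < Ag⁺ (both 46 e⁻, Z=48>47).

Ge⁴⁺ < Sn⁴⁺ < In³⁺ < Cd²⁺ < Ag⁺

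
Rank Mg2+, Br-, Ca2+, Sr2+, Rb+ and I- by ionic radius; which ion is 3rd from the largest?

Mg2+ (Z=12, 10 e⁻), Ca2+ (Z=20, 18 e⁻), Sr2+ (Z=38, 36 e⁻), Rb+ (Z=37, 36 e⁻), Br- (Z=35, 36 e⁻), I- (Z=53, 54 e⁻). Mg2+ < Ca2+ (same group, 1 shell fewer); Ca2+ < Sr2+ (same group, 1 shell fewer); Sr2+ < Rb+ (isoelectronic, higher Z=38 is smaller); Rb+ < Br- (both 36 e⁻, Z=37>35); Br- < I- (same group, 1 shell fewer).
So the order is Mg2+ < Ca2+ < Sr2+ < Rb+ < Br- < I-; the 3rd-largest ion is Rb+.

Rb+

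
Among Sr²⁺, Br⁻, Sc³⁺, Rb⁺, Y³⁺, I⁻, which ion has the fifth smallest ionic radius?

Sc³⁺ (Z=21, 18 e⁻), Y³⁺ (Z=39, 36 e⁻), Sr²⁺ (Z=38, 36 e⁻), Rb⁺ (Z=37, 36 e⁻), Br⁻ (Z=35, 36 e⁻), I⁻ (Z=53, 54 e⁻). Sc³⁺ < Y³⁺ (same group, 1 shell fewer); Y³⁺ < Sr²⁺ (both 36 e⁻, Z=39>38); Sr²⁺ < Rb⁺ (both 36 e⁻, Z=38>37); Rb⁺ < Br⁻ (isoelectronic, higher Z=37 is smaller); Br⁻ < I⁻ (same group, 1 shell fewer).
Full ascending order: Sc³⁺ < Y³⁺ < Sr²⁺ < Rb⁺ < Br⁻ < I⁻. Counting from the smallest, position 5 is Br⁻.

Br⁻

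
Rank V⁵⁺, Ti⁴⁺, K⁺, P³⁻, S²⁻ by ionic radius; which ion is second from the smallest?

Ti⁴⁺

These species are isoelectronic with 18 electrons. The only difference is the number of protons: V⁵⁺ (Z=23), Ti⁴⁺ (Z=22), K⁺ (Z=19), S²⁻ (Z=16), P³⁻ (Z=15). The strongest nuclear pull (V⁵⁺) gives the smallest ion.
So the order is V⁵⁺ < Ti⁴⁺ < K⁺ < S²⁻ < P³⁻; the 2nd-smallest ion is Ti⁴⁺.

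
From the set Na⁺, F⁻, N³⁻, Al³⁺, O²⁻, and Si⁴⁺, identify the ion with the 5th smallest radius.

O²⁻

Each ion has 10 electrons. The ranking follows nuclear charge in reverse — greater Z gives a smaller radius. Si⁴⁺ (Z=14), Al³⁺ (Z=13), Na⁺ (Z=11), F⁻ (Z=9), O²⁻ (Z=8), N³⁻ (Z=7).
Ordering: Si⁴⁺ < Al³⁺ < Na⁺ < F⁻ < O²⁻ < N³⁻. The 5th smallest is O²⁻.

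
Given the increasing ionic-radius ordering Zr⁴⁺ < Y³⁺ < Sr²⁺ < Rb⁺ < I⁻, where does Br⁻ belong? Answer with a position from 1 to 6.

Work out protons and electrons: Zr⁴⁺: 36 e⁻, Z=40, Y³⁺: 36 e⁻, Z=39, Sr²⁺: 36 e⁻, Z=38, Rb⁺: 36 e⁻, Z=37, Br⁻: 36 e⁻, Z=35, I⁻: 54 e⁻, Z=53. Zr⁴⁺ < Y³⁺ (isoelectronic, higher Z=40 is smaller); Y³⁺ < Sr²⁺ (isoelectronic, higher Z=39 is smaller); Sr²⁺ < Rb⁺ (both 36 e⁻, Z=38>37); Rb⁺ < Br⁻ (isoelectronic, higher Z=37 is smaller); Br⁻ < I⁻ (same group, period 4 vs 5).
The complete sequence is Zr⁴⁺ < Y³⁺ < Sr²⁺ < Rb⁺ < Br⁻ < I⁻. Br⁻ sits at position 5.

5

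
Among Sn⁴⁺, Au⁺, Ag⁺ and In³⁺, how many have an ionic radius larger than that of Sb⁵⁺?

Electron counts and nuclear charges: Sb⁵⁺: 46 e⁻, Z=51, Sn⁴⁺: 46 e⁻, Z=50, In³⁺: 46 e⁻, Z=49, Ag⁺: 46 e⁻, Z=47, Au⁺: 78 e⁻, Z=79. Sb⁵⁺ < Sn⁴⁺ (isoelectronic, higher Z=51 is smaller); Sn⁴⁺ < In³⁺ (both 46 e⁻, Z=50>49); In³⁺ < Ag⁺ (both 46 e⁻, Z=49>47); Ag⁺ < Au⁺ (same group, 1 shell fewer).
Ordering all of them (including Sb⁵⁺) by radius gives Sb⁵⁺ < Sn⁴⁺ < In³⁺ < Ag⁺ < Au⁺. So 4 are larger.

4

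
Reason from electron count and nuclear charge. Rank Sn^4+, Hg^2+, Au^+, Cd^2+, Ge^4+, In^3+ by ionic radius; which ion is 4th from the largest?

In^3+

Work out protons and electrons: Ge^4+ has 28 e⁻ (Z=32), Sn^4+ has 46 e⁻ (Z=50), In^3+ has 46 e⁻ (Z=49), Cd^2+ has 46 e⁻ (Z=48), Hg^2+ has 78 e⁻ (Z=80), Au^+ has 78 e⁻ (Z=79). Ge^4+ < Sn^4+ (same group, period 4 vs 5); Sn^4+ < In^3+ (both 46 e⁻, Z=50>49); In^3+ < Cd^2+ (isoelectronic, higher Z=49 is smaller); Cd^2+ < Hg^2+ (same group, 1 shell fewer); Hg^2+ < Au^+ (isoelectronic, higher Z=80 is smaller).
That gives Ge^4+ < Sn^4+ < In^3+ < Cd^2+ < Hg^2+ < Au^+. From the largest end, number 4 is In^3+.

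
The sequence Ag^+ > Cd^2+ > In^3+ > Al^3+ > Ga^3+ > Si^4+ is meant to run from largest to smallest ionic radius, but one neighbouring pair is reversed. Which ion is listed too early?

Scanning neighbour by neighbour, only Al^3+/Ga^3+ violates a trend: both in group 13 with the same charge; Al^3+ (period 3) has the smaller radius. That makes Al^3+ the one sitting a position early relative to where it belongs.

Al^3+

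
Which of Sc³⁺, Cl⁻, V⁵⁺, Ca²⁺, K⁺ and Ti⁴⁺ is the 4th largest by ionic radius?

All of these have 18 electrons (isoelectronic). With the same electron cloud, the ion with the most protons pulls it in tightest. Nuclear charges: V⁵⁺ (Z=23), Ti⁴⁺ (Z=22), Sc³⁺ (Z=21), Ca²⁺ (Z=20), K⁺ (Z=19), Cl⁻ (Z=17). Highest Z is smallest.
Full ascending order: V⁵⁺ < Ti⁴⁺ < Sc³⁺ < Ca²⁺ < K⁺ < Cl⁻. Counting from the largest, position 4 is Sc³⁺.

Sc³⁺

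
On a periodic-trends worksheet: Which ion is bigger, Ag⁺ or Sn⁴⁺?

Ag⁺

Isoelectronic series (46 e⁻ each). Size is set by nuclear charge: more protons means a smaller ion. Sn⁴⁺ (Z=50), Ag⁺ (Z=47).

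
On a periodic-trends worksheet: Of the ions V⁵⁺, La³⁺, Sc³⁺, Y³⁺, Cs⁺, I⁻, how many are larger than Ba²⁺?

First list Z and electron count for each: V⁵⁺ has 18 e⁻ (Z=23), Sc³⁺ has 18 e⁻ (Z=21), Y³⁺ has 36 e⁻ (Z=39), La³⁺ has 54 e⁻ (Z=57), Ba²⁺ has 54 e⁻ (Z=56), Cs⁺ has 54 e⁻ (Z=55), I⁻ has 54 e⁻ (Z=53). V⁵⁺ < Sc³⁺ (both 18 e⁻, Z=23>21); Sc³⁺ < Y³⁺ (same group, 1 shell fewer); Y³⁺ < La³⁺ (same group, 1 shell fewer); La³⁺ < Ba²⁺ (both 54 e⁻, Z=57>56); Ba²⁺ < Cs⁺ (both 54 e⁻, Z=56>55); Cs⁺ < I⁻ (isoelectronic, higher Z=55 is smaller).
Ordering all of them (including Ba²⁺) by radius gives V⁵⁺ < Sc³⁺ < Y³⁺ < La³⁺ < Ba²⁺ < Cs⁺ < I⁻. Count: 2.

2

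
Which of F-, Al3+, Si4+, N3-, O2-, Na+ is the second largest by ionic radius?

These species are isoelectronic with 10 electrons. The only difference is the number of protons: Si4+ (Z=14), Al3+ (Z=13), Na+ (Z=11), F- (Z=9), O2- (Z=8), N3- (Z=7). The strongest nuclear pull (Si4+) gives the smallest ion.
That gives Si4+ < Al3+ < Na+ < F- < O2- < N3-. From the largest end, number 2 is O2-.

O2-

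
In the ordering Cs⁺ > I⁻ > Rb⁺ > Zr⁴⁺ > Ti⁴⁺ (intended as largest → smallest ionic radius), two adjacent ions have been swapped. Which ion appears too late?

Scanning neighbour by neighbour, only Cs⁺/I⁻ violates a trend: Cs⁺ and I⁻ share 54 electrons; the higher nuclear charge on Cs (Z=55) contracts it more, so Cs⁺ < I⁻. That makes I⁻ the one sitting a position late relative to where it belongs.

I⁻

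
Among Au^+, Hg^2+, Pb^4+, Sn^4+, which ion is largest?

First list Z and electron count for each: Sn^4+ (Z=50, 46 e⁻), Pb^4+ (Z=82, 78 e⁻), Hg^2+ (Z=80, 78 e⁻), Au^+ (Z=79, 78 e⁻). Sn^4+ < Pb^4+ (same group, 1 shell fewer); Pb^4+ < Hg^2+ (isoelectronic, higher Z=82 is smaller); Hg^2+ < Au^+ (isoelectronic, higher Z=80 is smaller).

Au^+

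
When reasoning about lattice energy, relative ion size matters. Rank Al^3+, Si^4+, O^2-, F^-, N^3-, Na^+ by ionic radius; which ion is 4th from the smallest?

F^-

These species are isoelectronic with 10 electrons. The only difference is the number of protons: Si^4+ (Z=14), Al^3+ (Z=13), Na^+ (Z=11), F^- (Z=9), O^2- (Z=8), N^3- (Z=7). The strongest nuclear pull (Si^4+) gives the smallest ion.
So the order is Si^4+ < Al^3+ < Na^+ < F^- < O^2- < N^3-; the 4th-smallest ion is F^-.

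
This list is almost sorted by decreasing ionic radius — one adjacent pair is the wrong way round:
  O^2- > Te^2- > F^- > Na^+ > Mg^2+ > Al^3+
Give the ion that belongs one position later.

The pair O^2-, Te^2- is the wrong way round — O^2- and Te^2- are in one column with the same charge; the lighter period-2 ion has 3 fewer shells and is smaller. All other adjacent pairs agree with periodic trends, so O^2- is the misplaced ion.

O^2-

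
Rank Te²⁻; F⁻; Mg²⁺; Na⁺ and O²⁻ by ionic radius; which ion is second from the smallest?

Tabulating Z and e⁻: Mg²⁺: 10 e⁻, Z=12, Na⁺: 10 e⁻, Z=11, F⁻: 10 e⁻, Z=9, O²⁻: 10 e⁻, Z=8, Te²⁻: 54 e⁻, Z=52. Mg²⁺ < Na⁺ (isoelectronic, higher Z=12 is smaller); Na⁺ < F⁻ (isoelectronic, higher Z=11 is smaller); F⁻ < O²⁻ (both 10 e⁻, Z=9>8); O²⁻ < Te²⁻ (same group, 3 shells fewer).
So the order is Mg²⁺ < Na⁺ < F⁻ < O²⁻ < Te²⁻; the 2nd-smallest ion is Na⁺.

Na⁺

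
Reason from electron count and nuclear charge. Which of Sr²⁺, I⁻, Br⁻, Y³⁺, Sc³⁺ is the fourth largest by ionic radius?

Y³⁺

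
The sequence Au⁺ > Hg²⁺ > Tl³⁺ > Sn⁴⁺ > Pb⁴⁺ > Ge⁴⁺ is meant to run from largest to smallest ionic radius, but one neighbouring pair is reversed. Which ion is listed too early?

Sn⁴⁺

The pair Sn⁴⁺, Pb⁴⁺ is the wrong way round — both in group 14 with the same charge; Sn⁴⁺ (period 5) has the smaller radius. All other adjacent pairs agree with periodic trends, so Sn⁴⁺ is the misplaced ion.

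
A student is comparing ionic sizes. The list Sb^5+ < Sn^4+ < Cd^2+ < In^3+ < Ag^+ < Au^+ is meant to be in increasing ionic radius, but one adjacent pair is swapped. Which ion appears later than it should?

In^3+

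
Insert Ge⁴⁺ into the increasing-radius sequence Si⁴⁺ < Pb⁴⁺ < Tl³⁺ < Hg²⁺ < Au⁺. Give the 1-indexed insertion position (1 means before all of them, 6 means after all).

Si⁴⁺ has 10 e⁻ (Z=14), Ge⁴⁺ has 28 e⁻ (Z=32), Pb⁴⁺ has 78 e⁻ (Z=82), Tl³⁺ has 78 e⁻ (Z=81), Hg²⁺ has 78 e⁻ (Z=80), Au⁺ has 78 e⁻ (Z=79). Si⁴⁺ < Ge⁴⁺ (same group, period 3 vs 4); Ge⁴⁺ < Pb⁴⁺ (same group, period 4 vs 6); Pb⁴⁺ < Tl³⁺ (isoelectronic, higher Z=82 is smaller); Tl³⁺ < Hg²⁺ (both 78 e⁻, Z=81>80); Hg²⁺ < Au⁺ (both 78 e⁻, Z=80>79).
The complete sequence is Si⁴⁺ < Ge⁴⁺ < Pb⁴⁺ < Tl³⁺ < Hg²⁺ < Au⁺. Ge⁴⁺ sits at position 2.

2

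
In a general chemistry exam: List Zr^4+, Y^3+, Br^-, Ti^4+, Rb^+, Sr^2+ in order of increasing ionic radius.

Ti^4+ < Zr^4+ < Y^3+ < Sr^2+ < Rb^+ < Br^-

Ti^4+ (Z=22, 18 e⁻), Zr^4+ (Z=40, 36 e⁻), Y^3+ (Z=39, 36 e⁻), Sr^2+ (Z=38, 36 e⁻), Rb^+ (Z=37, 36 e⁻), Br^- (Z=35, 36 e⁻). Ti^4+ < Zr^4+ (same group, period 4 vs 5); Zr^4+ < Y^3+ (isoelectronic, higher Z=40 is smaller); Y^3+ < Sr^2+ (isoelectronic, higher Z=39 is smaller); Sr^2+ < Rb^+ (both 36 e⁻, Z=38>37); Rb^+ < Br^- (isoelectronic, higher Z=37 is smaller).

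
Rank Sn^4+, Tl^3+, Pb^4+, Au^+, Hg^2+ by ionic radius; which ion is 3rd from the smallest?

Work out protons and electrons: Sn^4+: 46 e⁻, Z=50, Pb^4+: 78 e⁻, Z=82, Tl^3+: 78 e⁻, Z=81, Hg^2+: 78 e⁻, Z=80, Au^+: 78 e⁻, Z=79. Sn^4+ < Pb^4+ (same group, period 5 vs 6); Pb^4+ < Tl^3+ (isoelectronic, higher Z=82 is smaller); Tl^3+ < Hg^2+ (both 78 e⁻, Z=81>80); Hg^2+ < Au^+ (both 78 e⁻, Z=80>79).
Ordering: Sn^4+ < Pb^4+ < Tl^3+ < Hg^2+ < Au^+. The 3rd smallest is Tl^3+.

Tl^3+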